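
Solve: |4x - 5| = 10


An absolute value equation |expr| = 10 gives two cases:
Case 1: 4x - 5 = 10
  4x = 15, so x = 15/4
Case 2: 4x - 5 = -10
  4x = -5, so x = -5/4

x = -5/4, x = 15/4


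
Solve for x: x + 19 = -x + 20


Starting with: x + 19 = -x + 20
Move all x terms to left: (1 + 1)x = 20 - 19
Simplify: 2x = 1
Divide both sides by 2: x = 1/2

x = 1/2


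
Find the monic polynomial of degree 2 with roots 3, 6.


A monic polynomial with roots 3, 6 is:
p(x) = (x - 3)(x - 6)
After multiplying by (x - 3): x - 3
After multiplying by (x - 6): x^2 - 9x + 18

x^2 - 9x + 18


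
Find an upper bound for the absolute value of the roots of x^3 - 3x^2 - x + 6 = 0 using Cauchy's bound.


Cauchy's bound: all roots r satisfy |r| <= 1 + max(|a_i/a_n|) for i = 0,...,n-1
where a_n is the leading coefficient.

Coefficients: [1, -3, -1, 6]
Leading coefficient a_n = 1
Ratios |a_i/a_n|: 3, 1, 6
Maximum ratio: 6
Cauchy's bound: |r| <= 1 + 6 = 7

Upper bound = 7


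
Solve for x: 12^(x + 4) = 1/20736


Express both sides with the same base.
1/20736 = 12^(-4)
Since the bases match, equate exponents: x + 4 = -4
So x = -4 - (4) = -8

x = -8


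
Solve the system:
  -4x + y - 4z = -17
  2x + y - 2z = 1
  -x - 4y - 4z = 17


Using Cramer's rule. Expand each determinant along the first row.
D  = (-4)*[1*(-4) - (-2)*(-4)] - 1*[2*(-4) - (-2)*(-1)] + (-4)*[2*(-4) - 1*(-1)]
  = (-4)*(-12) - 1*(-10) + (-4)*(-7) = 86
Dx = (-17)*[1*(-4) - (-2)*(-4)] - 1*[1*(-4) - (-2)*17] + (-4)*[1*(-4) - 1*17]
  = (-17)*(-12) - 1*(30) + (-4)*(-21) = 258
Dy = (-4)*[1*(-4) - (-2)*17] - (-17)*[2*(-4) - (-2)*(-1)] + (-4)*[2*17 - 1*(-1)]
  = (-4)*(30) - (-17)*(-10) + (-4)*(35) = -430
Dz = (-4)*[1*17 - 1*(-4)] - 1*[2*17 - 1*(-1)] + (-17)*[2*(-4) - 1*(-1)]
  = (-4)*(21) - 1*(35) + (-17)*(-7) = 0
x = Dx/D = 258/86 = 3, y = Dy/D = -430/86 = -5, z = Dz/D = 0/86 = 0
Check eq1: (-4)(3) + (1)(-5) + (-4)(0) = -17 = -17 ✓
Check eq2: (2)(3) + (1)(-5) + (-2)(0) = 1 = 1 ✓
Check eq3: (-1)(3) + (-4)(-5) + (-4)(0) = 17 = 17 ✓

x = 3, y = -5, z = 0


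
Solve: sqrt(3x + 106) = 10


Square both sides: 3x + 106 = 10^2 = 100
3x = 100 - 106 = -6
x = -2
Check: sqrt(3*(-2) + 106) = sqrt(100) = 10 ✓

x = -2


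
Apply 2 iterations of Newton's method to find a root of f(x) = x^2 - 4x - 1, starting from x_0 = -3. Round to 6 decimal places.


Newton's method: x_(n+1) = x_n - f(x_n)/f'(x_n)
f(x) = x^2 - 4x - 1
f'(x) = 2x - 4

Iteration 1:
  f(-3.000000) = 20.000000
  f'(-3.000000) = -10.000000
  x_1 = -3.000000 - (20.000000)/(-10.000000) = -1.000000

Iteration 2:
  f(-1.000000) = 4.000000
  f'(-1.000000) = -6.000000
  x_2 = -1.000000 - (4.000000)/(-6.000000) = -0.333333

x_2 = -0.333333


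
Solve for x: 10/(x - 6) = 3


Multiply both sides by (x - 6): 10 = 3(x - 6)
Distribute: 10 = 3x - 18
3x = 10 + 18 = 28
x = 28/3

x = 28/3


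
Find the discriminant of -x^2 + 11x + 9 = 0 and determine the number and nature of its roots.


For ax^2 + bx + c = 0, discriminant D = b^2 - 4ac
Here a = -1, b = 11, c = 9
D = (11)^2 - 4(-1)(9) = 121 + 36 = 157

D = 157 > 0 but not a perfect square
The equation has 2 distinct real irrational roots.

Discriminant = 157, 2 distinct real irrational roots


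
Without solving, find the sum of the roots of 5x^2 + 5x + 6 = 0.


By Vieta's formulas for ax^2 + bx + c = 0:
  Sum of roots = -b/a
  Product of roots = c/a

Here a = 5, b = 5, c = 6
Sum = -(5)/5 = -1
Product = 6/5 = 6/5

Sum = -1


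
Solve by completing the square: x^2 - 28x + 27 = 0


Start: x^2 - 28x + 27 = 0
Move constant: x^2 - 28x = -27
Half of -28 is -14, squared is 196
Add 196 to both sides: x^2 - 28x + 196 = 169
(x - 14)^2 = 169
x - 14 = ±13
x = 14 + 13 = 27 or x = 14 - 13 = 1

x = 1, x = 27


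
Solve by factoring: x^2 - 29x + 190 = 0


We need two numbers that multiply to 190 and add to -29.
Those numbers are -19 and -10 (since (-19) * (-10) = 190 and (-19) + (-10) = -29).
So x^2 - 29x + 190 = (x - 19)(x - 10) = 0
Setting each factor to zero: x = 19 or x = 10

x = 10, x = 19


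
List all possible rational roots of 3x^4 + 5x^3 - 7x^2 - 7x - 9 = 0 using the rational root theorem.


Rational root theorem: possible roots are ±p/q where:
  p divides the constant term (-9): p ∈ {1, 3, 9}
  q divides the leading coefficient (3): q ∈ {1, 3}

All possible rational roots: -9, -3, -1, -1/3, 1/3, 1, 3, 9

-9, -3, -1, -1/3, 1/3, 1, 3, 9


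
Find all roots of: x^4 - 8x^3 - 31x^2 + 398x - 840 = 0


Let p(x) = x^4 - 8x^3 - 31x^2 + 398x - 840. By the rational root theorem (leading coefficient 1), any rational root is an integer divisor of 840: try ±1, ±2, ... in turn.
Test x = 1: value = -480 ≠ 0.
Test x = -1: value = -1260 ≠ 0.
Test x = 2: value = -216 ≠ 0.
Test x = -2: value = -1680 ≠ 0.
Test x = 3: value = -60 ≠ 0.
Test x = -3: value = -2016 ≠ 0.
Test x = 4: value = 0 ✓, so (x - 4) is a factor.
Synthetic division by (x - 4): bring down 1; 1(4) - 8 = -4; (-4)(4) - 31 = -47; (-47)(4) + 398 = 210; 210(4) - 840 = 0 → quotient x^3 - 4x^2 - 47x + 210, remainder 0.
Continue with the quotient x^3 - 4x^2 - 47x + 210 (candidates must divide 210).
Test x = 5: value = 0 ✓, so (x - 5) is a factor.
Synthetic division by (x - 5): bring down 1; 1(5) - 4 = 1; 1(5) - 47 = -42; (-42)(5) + 210 = 0 → quotient x^2 + x - 42, remainder 0.
Solve the quadratic x^2 + x - 42 = 0: discriminant = 1^2 - 4(1)(-42) = 1 + 168 = 169.
sqrt(169) = 13, so x = (-1 ± 13)/2: x = 6 or x = -7.
Collecting all roots found:

x = -7, x = 4, x = 5, x = 6


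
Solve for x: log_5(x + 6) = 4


Convert to exponential form: x + 6 = 5^4 = 625
x = 625 - 6 = 619
Check: log_5(619 + 6) = log_5(625) = log_5(625) = 4 ✓

x = 619


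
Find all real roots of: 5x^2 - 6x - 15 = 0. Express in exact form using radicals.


Using the quadratic formula: x = (-b ± sqrt(b^2 - 4ac)) / (2a)
Here a = 5, b = -6, c = -15
Discriminant = b^2 - 4ac = (-6)^2 - 4(5)(-15) = 36 + 300 = 336
Since discriminant = 336 > 0, there are two real roots.
x = (6 ± 4*sqrt(21)) / 10
Simplifying: x = (3 ± 2*sqrt(21)) / 5
Numerically: x ≈ 2.4330 or x ≈ -1.2330

x = (3 + 2*sqrt(21)) / 5 or x = (3 - 2*sqrt(21)) / 5


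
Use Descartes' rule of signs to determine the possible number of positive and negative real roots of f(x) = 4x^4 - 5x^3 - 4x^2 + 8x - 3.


Descartes' rule of signs:

For positive roots, count sign changes in f(x) = 4x^4 - 5x^3 - 4x^2 + 8x - 3:
Signs of coefficients: +, -, -, +, -
Number of sign changes: 3
Possible positive real roots: 3, 1

For negative roots, examine f(-x) = 4x^4 + 5x^3 - 4x^2 - 8x - 3:
Signs of coefficients: +, +, -, -, -
Number of sign changes: 1
Possible negative real roots: 1

Positive roots: 3 or 1; Negative roots: 1


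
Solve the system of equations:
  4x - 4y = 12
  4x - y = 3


Using Cramer's rule:
Determinant D = (4)(-1) - (4)(-4) = -4 + 16 = 12
Dx = (12)(-1) - (3)(-4) = -12 + 12 = 0
Dy = (4)(3) - (4)(12) = 12 - 48 = -36
x = Dx/D = 0/12 = 0
y = Dy/D = -36/12 = -3

x = 0, y = -3


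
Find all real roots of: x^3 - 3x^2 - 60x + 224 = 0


Let p(x) = x^3 - 3x^2 - 60x + 224. By the rational root theorem (leading coefficient 1), any rational root is an integer divisor of 224: try ±1, ±2, ... in turn.
Test x = 1: value = 162 ≠ 0.
Test x = -1: value = 280 ≠ 0.
Test x = 2: value = 100 ≠ 0.
Test x = -2: value = 324 ≠ 0.
Test x = 4: value = 0 ✓, so (x - 4) is a factor.
Synthetic division by (x - 4): bring down 1; 1(4) - 3 = 1; 1(4) - 60 = -56; (-56)(4) + 224 = 0 → quotient x^2 + x - 56, remainder 0.
Solve the quadratic x^2 + x - 56 = 0: discriminant = 1^2 - 4(1)(-56) = 1 + 224 = 225.
sqrt(225) = 15, so x = (-1 ± 15)/2: x = 7 or x = -8.

x = -8, x = 4, x = 7


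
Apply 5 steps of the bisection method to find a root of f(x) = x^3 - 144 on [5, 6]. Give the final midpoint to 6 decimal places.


f(x) = x^3 - 144
f(5) = -19 < 0
f(6) = 72 > 0

Step 1: midpoint = (5.000000 + 6.000000)/2 = 5.500000
  f(5.500000) = 22.375000
  f(mid) > 0, so root is in [5.000000, 5.500000]

Step 2: midpoint = (5.000000 + 5.500000)/2 = 5.250000
  f(5.250000) = 0.703125
  f(mid) > 0, so root is in [5.000000, 5.250000]

Step 3: midpoint = (5.000000 + 5.250000)/2 = 5.125000
  f(5.125000) = -9.388672
  f(mid) < 0, so root is in [5.125000, 5.250000]

Step 4: midpoint = (5.125000 + 5.250000)/2 = 5.187500
  f(5.187500) = -4.403564
  f(mid) < 0, so root is in [5.187500, 5.250000]

Step 5: midpoint = (5.187500 + 5.250000)/2 = 5.218750
  f(5.218750) = -1.865509
  f(mid) < 0, so root is in [5.218750, 5.250000]

midpoint = 5.218750


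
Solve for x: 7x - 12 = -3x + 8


Starting with: 7x - 12 = -3x + 8
Move all x terms to left: (7 + 3)x = 8 + 12
Simplify: 10x = 20
Divide both sides by 10: x = 2

x = 2


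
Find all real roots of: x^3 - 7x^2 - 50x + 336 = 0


Let p(x) = x^3 - 7x^2 - 50x + 336. By the rational root theorem (leading coefficient 1), any rational root is an integer divisor of 336: try ±1, ±2, ... in turn.
Test x = 1: value = 280 ≠ 0.
Test x = -1: value = 378 ≠ 0.
Test x = 2: value = 216 ≠ 0.
Test x = -2: value = 400 ≠ 0.
Test x = 3: value = 150 ≠ 0.
Test x = -3: value = 396 ≠ 0.
Test x = 4: value = 88 ≠ 0.
Test x = -4: value = 360 ≠ 0.
Test x = 6: value = 0 ✓, so (x - 6) is a factor.
Synthetic division by (x - 6): bring down 1; 1(6) - 7 = -1; (-1)(6) - 50 = -56; (-56)(6) + 336 = 0 → quotient x^2 - x - 56, remainder 0.
Solve the quadratic x^2 - x - 56 = 0: discriminant = (-1)^2 - 4(1)(-56) = 1 + 224 = 225.
sqrt(225) = 15, so x = (1 ± 15)/2: x = 8 or x = -7.

x = -7, x = 6, x = 8


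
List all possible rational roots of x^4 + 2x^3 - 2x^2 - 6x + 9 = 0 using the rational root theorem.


Rational root theorem: possible roots are ±p/q where:
  p divides the constant term (9): p ∈ {1, 3, 9}
  q divides the leading coefficient (1): q ∈ {1}

All possible rational roots: -9, -3, -1, 1, 3, 9

-9, -3, -1, 1, 3, 9


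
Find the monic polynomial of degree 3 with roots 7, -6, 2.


A monic polynomial with roots 7, -6, 2 is:
p(x) = (x - 7)(x + 6)(x - 2)
After multiplying by (x - 7): x - 7
After multiplying by (x + 6): x^2 - x - 42
After multiplying by (x - 2): x^3 - 3x^2 - 40x + 84

x^3 - 3x^2 - 40x + 84


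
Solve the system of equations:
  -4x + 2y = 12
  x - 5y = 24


Using Cramer's rule:
Determinant D = (-4)(-5) - (1)(2) = 20 - 2 = 18
Dx = (12)(-5) - (24)(2) = -60 - 48 = -108
Dy = (-4)(24) - (1)(12) = -96 - 12 = -108
x = Dx/D = -108/18 = -6
y = Dy/D = -108/18 = -6

x = -6, y = -6


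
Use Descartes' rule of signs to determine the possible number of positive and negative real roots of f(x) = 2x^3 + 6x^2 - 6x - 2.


Descartes' rule of signs:

For positive roots, count sign changes in f(x) = 2x^3 + 6x^2 - 6x - 2:
Signs of coefficients: +, +, -, -
Number of sign changes: 1
Possible positive real roots: 1

For negative roots, examine f(-x) = -2x^3 + 6x^2 + 6x - 2:
Signs of coefficients: -, +, +, -
Number of sign changes: 2
Possible negative real roots: 2, 0

Positive roots: 1; Negative roots: 2 or 0


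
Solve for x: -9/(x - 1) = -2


Multiply both sides by (x - 1): -9 = -2(x - 1)
Distribute: -9 = -2x + 2
-2x = -9 - 2 = -11
x = 11/2

x = 11/2


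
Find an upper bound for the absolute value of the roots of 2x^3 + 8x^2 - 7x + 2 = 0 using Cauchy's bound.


Cauchy's bound: all roots r satisfy |r| <= 1 + max(|a_i/a_n|) for i = 0,...,n-1
where a_n is the leading coefficient.

Coefficients: [2, 8, -7, 2]
Leading coefficient a_n = 2
Ratios |a_i/a_n|: 4, 7/2, 1
Maximum ratio: 4
Cauchy's bound: |r| <= 1 + 4 = 5

Upper bound = 5


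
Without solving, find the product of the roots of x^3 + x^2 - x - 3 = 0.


By Vieta's formulas for x^3 + bx^2 + cx + d = 0:
  r1 + r2 + r3 = -b/a = -1
  r1*r2 + r1*r3 + r2*r3 = c/a = -1
  r1*r2*r3 = -d/a = 3


Product = 3


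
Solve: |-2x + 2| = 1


An absolute value equation |expr| = 1 gives two cases:
Case 1: -2x + 2 = 1
  -2x = -1, so x = 1/2
Case 2: -2x + 2 = -1
  -2x = -3, so x = 3/2

x = 1/2, x = 3/2


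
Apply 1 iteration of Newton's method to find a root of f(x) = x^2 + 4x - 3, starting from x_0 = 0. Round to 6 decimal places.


Newton's method: x_(n+1) = x_n - f(x_n)/f'(x_n)
f(x) = x^2 + 4x - 3
f'(x) = 2x + 4

Iteration 1:
  f(0.000000) = -3.000000
  f'(0.000000) = 4.000000
  x_1 = 0.000000 - (-3.000000)/(4.000000) = 0.750000

x_1 = 0.750000


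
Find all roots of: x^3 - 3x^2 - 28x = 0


The constant term is 0, so x = 0 is a root. Factor out x:
  x^2 - 3x - 28 = 0
Solve the quadratic x^2 - 3x - 28 = 0: discriminant = (-3)^2 - 4(1)(-28) = 9 + 112 = 121.
sqrt(121) = 11, so x = (3 ± 11)/2: x = 7 or x = -4.
Collecting all roots found:

x = -4, x = 0, x = 7


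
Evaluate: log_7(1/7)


We need the exponent such that 7^? = 1/7
7^(-1) = 1/7^1 = 1/7
Therefore log_7(1/7) = -1

-1


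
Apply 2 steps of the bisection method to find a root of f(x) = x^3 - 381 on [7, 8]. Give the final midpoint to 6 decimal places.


f(x) = x^3 - 381
f(7) = -38 < 0
f(8) = 131 > 0

Step 1: midpoint = (7.000000 + 8.000000)/2 = 7.500000
  f(7.500000) = 40.875000
  f(mid) > 0, so root is in [7.000000, 7.500000]

Step 2: midpoint = (7.000000 + 7.500000)/2 = 7.250000
  f(7.250000) = 0.078125
  f(mid) > 0, so root is in [7.000000, 7.250000]

midpoint = 7.250000


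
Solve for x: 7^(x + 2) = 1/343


Express both sides with the same base.
1/343 = 7^(-3)
Since the bases match, equate exponents: x + 2 = -3
So x = -3 - (2) = -5

x = -5


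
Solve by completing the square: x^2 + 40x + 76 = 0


Start: x^2 + 40x + 76 = 0
Move constant: x^2 + 40x = -76
Half of 40 is 20, squared is 400
Add 400 to both sides: x^2 + 40x + 400 = 324
(x + 20)^2 = 324
x + 20 = ±18
x = -20 + 18 = -2 or x = -20 - 18 = -38

x = -38, x = -2


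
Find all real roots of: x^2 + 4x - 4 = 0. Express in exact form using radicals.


Using the quadratic formula: x = (-b ± sqrt(b^2 - 4ac)) / (2a)
Here a = 1, b = 4, c = -4
Discriminant = b^2 - 4ac = 4^2 - 4(1)(-4) = 16 + 16 = 32
Since discriminant = 32 > 0, there are two real roots.
x = (-4 ± 4*sqrt(2)) / 2
Simplifying: x = -2 ± 2*sqrt(2)
Numerically: x ≈ 0.8284 or x ≈ -4.8284

x = -2 + 2*sqrt(2) or x = -2 - 2*sqrt(2)


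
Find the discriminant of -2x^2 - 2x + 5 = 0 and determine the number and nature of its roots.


For ax^2 + bx + c = 0, discriminant D = b^2 - 4ac
Here a = -2, b = -2, c = 5
D = (-2)^2 - 4(-2)(5) = 4 + 40 = 44

D = 44 > 0 but not a perfect square
The equation has 2 distinct real irrational roots.

Discriminant = 44, 2 distinct real irrational roots


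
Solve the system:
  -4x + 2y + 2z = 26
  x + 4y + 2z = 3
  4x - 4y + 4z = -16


Using Cramer's rule. Expand each determinant along the first row.
D  = (-4)*[4*4 - 2*(-4)] - 2*[1*4 - 2*4] + 2*[1*(-4) - 4*4]
  = (-4)*(24) - 2*(-4) + 2*(-20) = -128
Dx = 26*[4*4 - 2*(-4)] - 2*[3*4 - 2*(-16)] + 2*[3*(-4) - 4*(-16)]
  = 26*(24) - 2*(44) + 2*(52) = 640
Dy = (-4)*[3*4 - 2*(-16)] - 26*[1*4 - 2*4] + 2*[1*(-16) - 3*4]
  = (-4)*(44) - 26*(-4) + 2*(-28) = -128
Dz = (-4)*[4*(-16) - 3*(-4)] - 2*[1*(-16) - 3*4] + 26*[1*(-4) - 4*4]
  = (-4)*(-52) - 2*(-28) + 26*(-20) = -256
x = Dx/D = 640/-128 = -5, y = Dy/D = -128/-128 = 1, z = Dz/D = -256/-128 = 2
Check eq1: (-4)(-5) + (2)(1) + (2)(2) = 26 = 26 ✓
Check eq2: (1)(-5) + (4)(1) + (2)(2) = 3 = 3 ✓
Check eq3: (4)(-5) + (-4)(1) + (4)(2) = -16 = -16 ✓

x = -5, y = 1, z = 2


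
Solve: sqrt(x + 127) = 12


Square both sides: x + 127 = 12^2 = 144
x = 144 - 127 = 17
x = 17
Check: sqrt(1*17 + 127) = sqrt(144) = 12 ✓

x = 17


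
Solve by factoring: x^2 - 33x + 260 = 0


We need two numbers that multiply to 260 and add to -33.
Those numbers are -20 and -13 (since (-20) * (-13) = 260 and (-20) + (-13) = -33).
So x^2 - 33x + 260 = (x - 20)(x - 13) = 0
Setting each factor to zero: x = 20 or x = 13

x = 13, x = 20


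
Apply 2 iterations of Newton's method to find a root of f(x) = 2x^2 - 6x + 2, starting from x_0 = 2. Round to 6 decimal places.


Newton's method: x_(n+1) = x_n - f(x_n)/f'(x_n)
f(x) = 2x^2 - 6x + 2
f'(x) = 4x - 6

Iteration 1:
  f(2.000000) = -2.000000
  f'(2.000000) = 2.000000
  x_1 = 2.000000 - (-2.000000)/(2.000000) = 3.000000

Iteration 2:
  f(3.000000) = 2.000000
  f'(3.000000) = 6.000000
  x_2 = 3.000000 - (2.000000)/(6.000000) = 2.666667

x_2 = 2.666667


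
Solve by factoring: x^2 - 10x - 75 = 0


We need two numbers that multiply to -75 and add to -10.
Those numbers are 5 and -15 (since 5 * (-15) = -75 and 5 + (-15) = -10).
So x^2 - 10x - 75 = (x + 5)(x - 15) = 0
Setting each factor to zero: x = -5 or x = 15

x = -5, x = 15


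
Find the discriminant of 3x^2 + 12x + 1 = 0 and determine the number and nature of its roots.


For ax^2 + bx + c = 0, discriminant D = b^2 - 4ac
Here a = 3, b = 12, c = 1
D = (12)^2 - 4(3)(1) = 144 - 12 = 132

D = 132 > 0 but not a perfect square
The equation has 2 distinct real irrational roots.

Discriminant = 132, 2 distinct real irrational roots


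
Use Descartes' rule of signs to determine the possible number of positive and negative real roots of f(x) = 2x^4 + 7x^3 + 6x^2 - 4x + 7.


Descartes' rule of signs:

For positive roots, count sign changes in f(x) = 2x^4 + 7x^3 + 6x^2 - 4x + 7:
Signs of coefficients: +, +, +, -, +
Number of sign changes: 2
Possible positive real roots: 2, 0

For negative roots, examine f(-x) = 2x^4 - 7x^3 + 6x^2 + 4x + 7:
Signs of coefficients: +, -, +, +, +
Number of sign changes: 2
Possible negative real roots: 2, 0

Positive roots: 2 or 0; Negative roots: 2 or 0


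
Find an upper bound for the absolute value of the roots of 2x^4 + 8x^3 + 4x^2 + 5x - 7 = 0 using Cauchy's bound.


Cauchy's bound: all roots r satisfy |r| <= 1 + max(|a_i/a_n|) for i = 0,...,n-1
where a_n is the leading coefficient.

Coefficients: [2, 8, 4, 5, -7]
Leading coefficient a_n = 2
Ratios |a_i/a_n|: 4, 2, 5/2, 7/2
Maximum ratio: 4
Cauchy's bound: |r| <= 1 + 4 = 5

Upper bound = 5


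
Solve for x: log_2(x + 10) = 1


Convert to exponential form: x + 10 = 2^1 = 2
x = 2 - 10 = -8
Check: log_2(-8 + 10) = log_2(2) = log_2(2) = 1 ✓

x = -8


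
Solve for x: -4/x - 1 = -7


Subtract -1 from both sides: -4/x = -6
Multiply both sides by x: -4 = -6 * x
Divide by -6: x = 2/3

x = 2/3


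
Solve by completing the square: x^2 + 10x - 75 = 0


Start: x^2 + 10x - 75 = 0
Move constant: x^2 + 10x = 75
Half of 10 is 5, squared is 25
Add 25 to both sides: x^2 + 10x + 25 = 100
(x + 5)^2 = 100
x + 5 = ±10
x = -5 + 10 = 5 or x = -5 - 10 = -15

x = -15, x = 5


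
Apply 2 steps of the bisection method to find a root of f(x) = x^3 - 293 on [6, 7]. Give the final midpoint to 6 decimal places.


f(x) = x^3 - 293
f(6) = -77 < 0
f(7) = 50 > 0

Step 1: midpoint = (6.000000 + 7.000000)/2 = 6.500000
  f(6.500000) = -18.375000
  f(mid) < 0, so root is in [6.500000, 7.000000]

Step 2: midpoint = (6.500000 + 7.000000)/2 = 6.750000
  f(6.750000) = 14.546875
  f(mid) > 0, so root is in [6.500000, 6.750000]

midpoint = 6.750000


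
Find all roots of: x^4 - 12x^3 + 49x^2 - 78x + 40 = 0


Let p(x) = x^4 - 12x^3 + 49x^2 - 78x + 40. By the rational root theorem (leading coefficient 1), any rational root is an integer divisor of 40: try ±1, ±2, ... in turn.
Test x = 1: value = 0 ✓, so (x - 1) is a factor.
Synthetic division by (x - 1): bring down 1; 1(1) - 12 = -11; (-11)(1) + 49 = 38; 38(1) - 78 = -40; (-40)(1) + 40 = 0 → quotient x^3 - 11x^2 + 38x - 40, remainder 0.
Continue with the quotient x^3 - 11x^2 + 38x - 40 (candidates must divide 40; re-test x = 1 first in case it repeats).
Test x = 1: value = -12 ≠ 0.
Test x = -1: value = -90 ≠ 0.
Test x = 2: value = 0 ✓, so (x - 2) is a factor.
Synthetic division by (x - 2): bring down 1; 1(2) - 11 = -9; (-9)(2) + 38 = 20; 20(2) - 40 = 0 → quotient x^2 - 9x + 20, remainder 0.
Solve the quadratic x^2 - 9x + 20 = 0: discriminant = (-9)^2 - 4(1)(20) = 81 - 80 = 1.
sqrt(1) = 1, so x = (9 ± 1)/2: x = 5 or x = 4.
Collecting all roots found:

x = 1, x = 2, x = 4, x = 5


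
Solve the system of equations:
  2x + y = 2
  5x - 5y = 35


Using Cramer's rule:
Determinant D = (2)(-5) - (5)(1) = -10 - 5 = -15
Dx = (2)(-5) - (35)(1) = -10 - 35 = -45
Dy = (2)(35) - (5)(2) = 70 - 10 = 60
x = Dx/D = -45/-15 = 3
y = Dy/D = 60/-15 = -4

x = 3, y = -4


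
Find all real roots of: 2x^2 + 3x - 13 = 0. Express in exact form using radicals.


Using the quadratic formula: x = (-b ± sqrt(b^2 - 4ac)) / (2a)
Here a = 2, b = 3, c = -13
Discriminant = b^2 - 4ac = 3^2 - 4(2)(-13) = 9 + 104 = 113
Since discriminant = 113 > 0, there are two real roots.
x = (-3 ± sqrt(113)) / 4
Numerically: x ≈ 1.9075 or x ≈ -3.4075

x = (-3 + sqrt(113)) / 4 or x = (-3 - sqrt(113)) / 4


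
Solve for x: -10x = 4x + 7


Starting with: -10x = 4x + 7
Move all x terms to left: (-10 - 4)x = 7 - 0
Simplify: -14x = 7
Divide both sides by -14: x = -1/2

x = -1/2


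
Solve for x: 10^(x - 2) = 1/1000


Express both sides with the same base.
1/1000 = 10^(-3)
Since the bases match, equate exponents: x - 2 = -3
So x = -3 - (-2) = -1

x = -1


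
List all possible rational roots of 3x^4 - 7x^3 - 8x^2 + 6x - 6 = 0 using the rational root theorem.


Rational root theorem: possible roots are ±p/q where:
  p divides the constant term (-6): p ∈ {1, 2, 3, 6}
  q divides the leading coefficient (3): q ∈ {1, 3}

All possible rational roots: -6, -3, -2, -1, -2/3, -1/3, 1/3, 2/3, 1, 2, 3, 6

-6, -3, -2, -1, -2/3, -1/3, 1/3, 2/3, 1, 2, 3, 6


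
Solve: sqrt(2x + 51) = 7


Square both sides: 2x + 51 = 7^2 = 49
2x = 49 - 51 = -2
x = -1
Check: sqrt(2*(-1) + 51) = sqrt(49) = 7 ✓

x = -1


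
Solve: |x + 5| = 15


An absolute value equation |expr| = 15 gives two cases:
Case 1: x + 5 = 15
  x = 10, so x = 10
Case 2: x + 5 = -15
  x = -20, so x = -20

x = -20, x = 10


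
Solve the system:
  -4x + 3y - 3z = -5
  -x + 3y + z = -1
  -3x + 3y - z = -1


Using Cramer's rule. Expand each determinant along the first row.
D  = (-4)*[3*(-1) - 1*3] - 3*[(-1)*(-1) - 1*(-3)] + (-3)*[(-1)*3 - 3*(-3)]
  = (-4)*(-6) - 3*(4) + (-3)*(6) = -6
Dx = (-5)*[3*(-1) - 1*3] - 3*[(-1)*(-1) - 1*(-1)] + (-3)*[(-1)*3 - 3*(-1)]
  = (-5)*(-6) - 3*(2) + (-3)*(0) = 24
Dy = (-4)*[(-1)*(-1) - 1*(-1)] - (-5)*[(-1)*(-1) - 1*(-3)] + (-3)*[(-1)*(-1) - (-1)*(-3)]
  = (-4)*(2) - (-5)*(4) + (-3)*(-2) = 18
Dz = (-4)*[3*(-1) - (-1)*3] - 3*[(-1)*(-1) - (-1)*(-3)] + (-5)*[(-1)*3 - 3*(-3)]
  = (-4)*(0) - 3*(-2) + (-5)*(6) = -24
x = Dx/D = 24/-6 = -4, y = Dy/D = 18/-6 = -3, z = Dz/D = -24/-6 = 4
Check eq1: (-4)(-4) + (3)(-3) + (-3)(4) = -5 = -5 ✓
Check eq2: (-1)(-4) + (3)(-3) + (1)(4) = -1 = -1 ✓
Check eq3: (-3)(-4) + (3)(-3) + (-1)(4) = -1 = -1 ✓

x = -4, y = -3, z = 4


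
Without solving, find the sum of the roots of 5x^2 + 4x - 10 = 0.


By Vieta's formulas for ax^2 + bx + c = 0:
  Sum of roots = -b/a
  Product of roots = c/a

Here a = 5, b = 4, c = -10
Sum = -(4)/5 = -4/5
Product = -10/5 = -2

Sum = -4/5


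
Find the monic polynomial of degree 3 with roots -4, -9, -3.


A monic polynomial with roots -4, -9, -3 is:
p(x) = (x + 4)(x + 9)(x + 3)
After multiplying by (x + 4): x + 4
After multiplying by (x + 9): x^2 + 13x + 36
After multiplying by (x + 3): x^3 + 16x^2 + 75x + 108

x^3 + 16x^2 + 75x + 108


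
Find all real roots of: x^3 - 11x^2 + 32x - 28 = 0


Let p(x) = x^3 - 11x^2 + 32x - 28. By the rational root theorem (leading coefficient 1), any rational root is an integer divisor of 28: try ±1, ±2, ... in turn.
Test x = 1: value = -6 ≠ 0.
Test x = -1: value = -72 ≠ 0.
Test x = 2: value = 0 ✓, so (x - 2) is a factor.
Synthetic division by (x - 2): bring down 1; 1(2) - 11 = -9; (-9)(2) + 32 = 14; 14(2) - 28 = 0 → quotient x^2 - 9x + 14, remainder 0.
Solve the quadratic x^2 - 9x + 14 = 0: discriminant = (-9)^2 - 4(1)(14) = 81 - 56 = 25.
sqrt(25) = 5, so x = (9 ± 5)/2: x = 7 or x = 2.

x = 2 (multiplicity 2), x = 7


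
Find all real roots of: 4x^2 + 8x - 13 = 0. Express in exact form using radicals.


Using the quadratic formula: x = (-b ± sqrt(b^2 - 4ac)) / (2a)
Here a = 4, b = 8, c = -13
Discriminant = b^2 - 4ac = 8^2 - 4(4)(-13) = 64 + 208 = 272
Since discriminant = 272 > 0, there are two real roots.
x = (-8 ± 4*sqrt(17)) / 8
Simplifying: x = (-2 ± sqrt(17)) / 2
Numerically: x ≈ 1.0616 or x ≈ -3.0616

x = (-2 + sqrt(17)) / 2 or x = (-2 - sqrt(17)) / 2


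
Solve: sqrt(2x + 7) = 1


Square both sides: 2x + 7 = 1^2 = 1
2x = 1 - 7 = -6
x = -3
Check: sqrt(2*(-3) + 7) = sqrt(1) = 1 ✓

x = -3


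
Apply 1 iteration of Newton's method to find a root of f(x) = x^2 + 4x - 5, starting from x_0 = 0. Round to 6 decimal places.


Newton's method: x_(n+1) = x_n - f(x_n)/f'(x_n)
f(x) = x^2 + 4x - 5
f'(x) = 2x + 4

Iteration 1:
  f(0.000000) = -5.000000
  f'(0.000000) = 4.000000
  x_1 = 0.000000 - (-5.000000)/(4.000000) = 1.250000

x_1 = 1.250000


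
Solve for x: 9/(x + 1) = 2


Multiply both sides by (x + 1): 9 = 2(x + 1)
Distribute: 9 = 2x + 2
2x = 9 - 2 = 7
x = 7/2

x = 7/2


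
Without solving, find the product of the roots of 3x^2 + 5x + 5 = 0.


By Vieta's formulas for ax^2 + bx + c = 0:
  Sum of roots = -b/a
  Product of roots = c/a

Here a = 3, b = 5, c = 5
Sum = -(5)/3 = -5/3
Product = 5/3 = 5/3

Product = 5/3


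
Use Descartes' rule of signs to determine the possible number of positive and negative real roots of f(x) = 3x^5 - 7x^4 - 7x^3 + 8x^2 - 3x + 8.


Descartes' rule of signs:

For positive roots, count sign changes in f(x) = 3x^5 - 7x^4 - 7x^3 + 8x^2 - 3x + 8:
Signs of coefficients: +, -, -, +, -, +
Number of sign changes: 4
Possible positive real roots: 4, 2, 0

For negative roots, examine f(-x) = -3x^5 - 7x^4 + 7x^3 + 8x^2 + 3x + 8:
Signs of coefficients: -, -, +, +, +, +
Number of sign changes: 1
Possible negative real roots: 1

Positive roots: 4 or 2 or 0; Negative roots: 1


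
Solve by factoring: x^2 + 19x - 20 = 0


We need two numbers that multiply to -20 and add to 19.
Those numbers are -1 and 20 (since (-1) * 20 = -20 and (-1) + 20 = 19).
So x^2 + 19x - 20 = (x - 1)(x + 20) = 0
Setting each factor to zero: x = 1 or x = -20

x = -20, x = 1


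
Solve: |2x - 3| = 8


An absolute value equation |expr| = 8 gives two cases:
Case 1: 2x - 3 = 8
  2x = 11, so x = 11/2
Case 2: 2x - 3 = -8
  2x = -5, so x = -5/2

x = -5/2, x = 11/2


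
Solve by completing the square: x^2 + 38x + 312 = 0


Start: x^2 + 38x + 312 = 0
Move constant: x^2 + 38x = -312
Half of 38 is 19, squared is 361
Add 361 to both sides: x^2 + 38x + 361 = 49
(x + 19)^2 = 49
x + 19 = ±7
x = -19 + 7 = -12 or x = -19 - 7 = -26

x = -26, x = -12


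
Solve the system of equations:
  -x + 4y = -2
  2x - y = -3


Using Cramer's rule:
Determinant D = (-1)(-1) - (2)(4) = 1 - 8 = -7
Dx = (-2)(-1) - (-3)(4) = 2 + 12 = 14
Dy = (-1)(-3) - (2)(-2) = 3 + 4 = 7
x = Dx/D = 14/-7 = -2
y = Dy/D = 7/-7 = -1

x = -2, y = -1


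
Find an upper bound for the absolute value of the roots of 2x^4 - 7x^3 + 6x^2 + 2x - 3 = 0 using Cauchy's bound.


Cauchy's bound: all roots r satisfy |r| <= 1 + max(|a_i/a_n|) for i = 0,...,n-1
where a_n is the leading coefficient.

Coefficients: [2, -7, 6, 2, -3]
Leading coefficient a_n = 2
Ratios |a_i/a_n|: 7/2, 3, 1, 3/2
Maximum ratio: 7/2
Cauchy's bound: |r| <= 1 + 7/2 = 9/2

Upper bound = 9/2


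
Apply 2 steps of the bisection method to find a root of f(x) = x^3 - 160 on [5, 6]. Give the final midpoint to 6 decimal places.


f(x) = x^3 - 160
f(5) = -35 < 0
f(6) = 56 > 0

Step 1: midpoint = (5.000000 + 6.000000)/2 = 5.500000
  f(5.500000) = 6.375000
  f(mid) > 0, so root is in [5.000000, 5.500000]

Step 2: midpoint = (5.000000 + 5.500000)/2 = 5.250000
  f(5.250000) = -15.296875
  f(mid) < 0, so root is in [5.250000, 5.500000]

midpoint = 5.250000


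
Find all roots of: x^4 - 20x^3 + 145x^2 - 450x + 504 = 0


Let p(x) = x^4 - 20x^3 + 145x^2 - 450x + 504. By the rational root theorem (leading coefficient 1), any rational root is an integer divisor of 504: try ±1, ±2, ... in turn.
Test x = 1: value = 180 ≠ 0.
Test x = -1: value = 1120 ≠ 0.
Test x = 2: value = 40 ≠ 0.
Test x = -2: value = 2160 ≠ 0.
Test x = 3: value = 0 ✓, so (x - 3) is a factor.
Synthetic division by (x - 3): bring down 1; 1(3) - 20 = -17; (-17)(3) + 145 = 94; 94(3) - 450 = -168; (-168)(3) + 504 = 0 → quotient x^3 - 17x^2 + 94x - 168, remainder 0.
Continue with the quotient x^3 - 17x^2 + 94x - 168 (candidates must divide 168; re-test x = 3 first in case it repeats).
Test x = 3: value = -12 ≠ 0.
Test x = -3: value = -630 ≠ 0.
Test x = 4: value = 0 ✓, so (x - 4) is a factor.
Synthetic division by (x - 4): bring down 1; 1(4) - 17 = -13; (-13)(4) + 94 = 42; 42(4) - 168 = 0 → quotient x^2 - 13x + 42, remainder 0.
Solve the quadratic x^2 - 13x + 42 = 0: discriminant = (-13)^2 - 4(1)(42) = 169 - 168 = 1.
sqrt(1) = 1, so x = (13 ± 1)/2: x = 7 or x = 6.
Collecting all roots found:

x = 3, x = 4, x = 6, x = 7


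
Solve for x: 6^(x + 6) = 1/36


Express both sides with the same base.
1/36 = 6^(-2)
Since the bases match, equate exponents: x + 6 = -2
So x = -2 - (6) = -8

x = -8


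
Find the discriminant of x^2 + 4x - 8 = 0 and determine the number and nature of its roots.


For ax^2 + bx + c = 0, discriminant D = b^2 - 4ac
Here a = 1, b = 4, c = -8
D = (4)^2 - 4(1)(-8) = 16 + 32 = 48

D = 48 > 0 but not a perfect square
The equation has 2 distinct real irrational roots.

Discriminant = 48, 2 distinct real irrational roots


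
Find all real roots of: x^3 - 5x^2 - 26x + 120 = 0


Let p(x) = x^3 - 5x^2 - 26x + 120. By the rational root theorem (leading coefficient 1), any rational root is an integer divisor of 120: try ±1, ±2, ... in turn.
Test x = 1: value = 90 ≠ 0.
Test x = -1: value = 140 ≠ 0.
Test x = 2: value = 56 ≠ 0.
Test x = -2: value = 144 ≠ 0.
Test x = 3: value = 24 ≠ 0.
Test x = -3: value = 126 ≠ 0.
Test x = 4: value = 0 ✓, so (x - 4) is a factor.
Synthetic division by (x - 4): bring down 1; 1(4) - 5 = -1; (-1)(4) - 26 = -30; (-30)(4) + 120 = 0 → quotient x^2 - x - 30, remainder 0.
Solve the quadratic x^2 - x - 30 = 0: discriminant = (-1)^2 - 4(1)(-30) = 1 + 120 = 121.
sqrt(121) = 11, so x = (1 ± 11)/2: x = 6 or x = -5.

x = -5, x = 4, x = 6


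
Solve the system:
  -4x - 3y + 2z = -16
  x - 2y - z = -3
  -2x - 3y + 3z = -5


Using Cramer's rule. Expand each determinant along the first row.
D  = (-4)*[(-2)*3 - (-1)*(-3)] - (-3)*[1*3 - (-1)*(-2)] + 2*[1*(-3) - (-2)*(-2)]
  = (-4)*(-9) - (-3)*(1) + 2*(-7) = 25
Dx = (-16)*[(-2)*3 - (-1)*(-3)] - (-3)*[(-3)*3 - (-1)*(-5)] + 2*[(-3)*(-3) - (-2)*(-5)]
  = (-16)*(-9) - (-3)*(-14) + 2*(-1) = 100
Dy = (-4)*[(-3)*3 - (-1)*(-5)] - (-16)*[1*3 - (-1)*(-2)] + 2*[1*(-5) - (-3)*(-2)]
  = (-4)*(-14) - (-16)*(1) + 2*(-11) = 50
Dz = (-4)*[(-2)*(-5) - (-3)*(-3)] - (-3)*[1*(-5) - (-3)*(-2)] + (-16)*[1*(-3) - (-2)*(-2)]
  = (-4)*(1) - (-3)*(-11) + (-16)*(-7) = 75
x = Dx/D = 100/25 = 4, y = Dy/D = 50/25 = 2, z = Dz/D = 75/25 = 3
Check eq1: (-4)(4) + (-3)(2) + (2)(3) = -16 = -16 ✓
Check eq2: (1)(4) + (-2)(2) + (-1)(3) = -3 = -3 ✓
Check eq3: (-2)(4) + (-3)(2) + (3)(3) = -5 = -5 ✓

x = 4, y = 2, z = 3


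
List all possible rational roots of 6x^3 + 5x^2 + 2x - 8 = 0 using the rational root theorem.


Rational root theorem: possible roots are ±p/q where:
  p divides the constant term (-8): p ∈ {1, 2, 4, 8}
  q divides the leading coefficient (6): q ∈ {1, 2, 3, 6}

All possible rational roots: -8, -4, -8/3, -2, -4/3, -1, -2/3, -1/2, -1/3, -1/6, 1/6, 1/3, 1/2, 2/3, 1, 4/3, 2, 8/3, 4, 8

-8, -4, -8/3, -2, -4/3, -1, -2/3, -1/2, -1/3, -1/6, 1/6, 1/3, 1/2, 2/3, 1, 4/3, 2, 8/3, 4, 8


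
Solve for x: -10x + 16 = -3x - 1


Starting with: -10x + 16 = -3x - 1
Move all x terms to left: (-10 + 3)x = -1 - 16
Simplify: -7x = -17
Divide both sides by -7: x = 17/7

x = 17/7


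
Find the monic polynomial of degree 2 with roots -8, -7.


A monic polynomial with roots -8, -7 is:
p(x) = (x + 8)(x + 7)
After multiplying by (x + 8): x + 8
After multiplying by (x + 7): x^2 + 15x + 56

x^2 + 15x + 56


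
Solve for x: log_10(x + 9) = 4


Convert to exponential form: x + 9 = 10^4 = 10000
x = 10000 - 9 = 9991
Check: log_10(9991 + 9) = log_10(10000) = log_10(10000) = 4 ✓

x = 9991


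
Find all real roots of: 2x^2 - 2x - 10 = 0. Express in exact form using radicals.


Using the quadratic formula: x = (-b ± sqrt(b^2 - 4ac)) / (2a)
Here a = 2, b = -2, c = -10
Discriminant = b^2 - 4ac = (-2)^2 - 4(2)(-10) = 4 + 80 = 84
Since discriminant = 84 > 0, there are two real roots.
x = (2 ± 2*sqrt(21)) / 4
Simplifying: x = (1 ± sqrt(21)) / 2
Numerically: x ≈ 2.7913 or x ≈ -1.7913

x = (1 + sqrt(21)) / 2 or x = (1 - sqrt(21)) / 2


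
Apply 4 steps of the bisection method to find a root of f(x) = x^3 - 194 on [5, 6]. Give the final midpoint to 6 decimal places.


f(x) = x^3 - 194
f(5) = -69 < 0
f(6) = 22 > 0

Step 1: midpoint = (5.000000 + 6.000000)/2 = 5.500000
  f(5.500000) = -27.625000
  f(mid) < 0, so root is in [5.500000, 6.000000]

Step 2: midpoint = (5.500000 + 6.000000)/2 = 5.750000
  f(5.750000) = -3.890625
  f(mid) < 0, so root is in [5.750000, 6.000000]

Step 3: midpoint = (5.750000 + 6.000000)/2 = 5.875000
  f(5.875000) = 8.779297
  f(mid) > 0, so root is in [5.750000, 5.875000]

Step 4: midpoint = (5.750000 + 5.875000)/2 = 5.812500
  f(5.812500) = 2.376221
  f(mid) > 0, so root is in [5.750000, 5.812500]

midpoint = 5.812500


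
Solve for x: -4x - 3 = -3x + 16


Starting with: -4x - 3 = -3x + 16
Move all x terms to left: (-4 + 3)x = 16 + 3
Simplify: -x = 19
Divide both sides by -1: x = -19

x = -19


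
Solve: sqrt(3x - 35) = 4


Square both sides: 3x - 35 = 4^2 = 16
3x = 16 + 35 = 51
x = 17
Check: sqrt(3*17 - 35) = sqrt(16) = 4 ✓

x = 17


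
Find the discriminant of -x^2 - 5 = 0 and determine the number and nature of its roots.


For ax^2 + bx + c = 0, discriminant D = b^2 - 4ac
Here a = -1, b = 0, c = -5
D = (0)^2 - 4(-1)(-5) = 0 - 20 = -20

D = -20 < 0
The equation has no real roots (2 complex conjugate roots).

Discriminant = -20, no real roots (2 complex conjugate roots)


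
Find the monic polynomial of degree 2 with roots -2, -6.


A monic polynomial with roots -2, -6 is:
p(x) = (x + 2)(x + 6)
After multiplying by (x + 2): x + 2
After multiplying by (x + 6): x^2 + 8x + 12

x^2 + 8x + 12


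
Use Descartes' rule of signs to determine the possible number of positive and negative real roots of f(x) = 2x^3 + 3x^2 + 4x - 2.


Descartes' rule of signs:

For positive roots, count sign changes in f(x) = 2x^3 + 3x^2 + 4x - 2:
Signs of coefficients: +, +, +, -
Number of sign changes: 1
Possible positive real roots: 1

For negative roots, examine f(-x) = -2x^3 + 3x^2 - 4x - 2:
Signs of coefficients: -, +, -, -
Number of sign changes: 2
Possible negative real roots: 2, 0

Positive roots: 1; Negative roots: 2 or 0


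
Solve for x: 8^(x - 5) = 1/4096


Express both sides with the same base.
1/4096 = 8^(-4)
Since the bases match, equate exponents: x - 5 = -4
So x = -4 - (-5) = 1

x = 1


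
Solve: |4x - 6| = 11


An absolute value equation |expr| = 11 gives two cases:
Case 1: 4x - 6 = 11
  4x = 17, so x = 17/4
Case 2: 4x - 6 = -11
  4x = -5, so x = -5/4

x = -5/4, x = 17/4


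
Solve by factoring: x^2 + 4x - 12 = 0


We need two numbers that multiply to -12 and add to 4.
Those numbers are -2 and 6 (since (-2) * 6 = -12 and (-2) + 6 = 4).
So x^2 + 4x - 12 = (x - 2)(x + 6) = 0
Setting each factor to zero: x = 2 or x = -6

x = -6, x = 2


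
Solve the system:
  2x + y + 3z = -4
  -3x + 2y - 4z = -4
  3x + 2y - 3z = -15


Using Cramer's rule. Expand each determinant along the first row.
D  = 2*[2*(-3) - (-4)*2] - 1*[(-3)*(-3) - (-4)*3] + 3*[(-3)*2 - 2*3]
  = 2*(2) - 1*(21) + 3*(-12) = -53
Dx = (-4)*[2*(-3) - (-4)*2] - 1*[(-4)*(-3) - (-4)*(-15)] + 3*[(-4)*2 - 2*(-15)]
  = (-4)*(2) - 1*(-48) + 3*(22) = 106
Dy = 2*[(-4)*(-3) - (-4)*(-15)] - (-4)*[(-3)*(-3) - (-4)*3] + 3*[(-3)*(-15) - (-4)*3]
  = 2*(-48) - (-4)*(21) + 3*(57) = 159
Dz = 2*[2*(-15) - (-4)*2] - 1*[(-3)*(-15) - (-4)*3] + (-4)*[(-3)*2 - 2*3]
  = 2*(-22) - 1*(57) + (-4)*(-12) = -53
x = Dx/D = 106/-53 = -2, y = Dy/D = 159/-53 = -3, z = Dz/D = -53/-53 = 1
Check eq1: (2)(-2) + (1)(-3) + (3)(1) = -4 = -4 ✓
Check eq2: (-3)(-2) + (2)(-3) + (-4)(1) = -4 = -4 ✓
Check eq3: (3)(-2) + (2)(-3) + (-3)(1) = -15 = -15 ✓

x = -2, y = -3, z = 1


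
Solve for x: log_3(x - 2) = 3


Convert to exponential form: x - 2 = 3^3 = 27
x = 27 + 2 = 29
Check: log_3(29 - 2) = log_3(27) = log_3(27) = 3 ✓

x = 29


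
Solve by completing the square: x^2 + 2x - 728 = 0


Start: x^2 + 2x - 728 = 0
Move constant: x^2 + 2x = 728
Half of 2 is 1, squared is 1
Add 1 to both sides: x^2 + 2x + 1 = 729
(x + 1)^2 = 729
x + 1 = ±27
x = -1 + 27 = 26 or x = -1 - 27 = -28

x = -28, x = 26


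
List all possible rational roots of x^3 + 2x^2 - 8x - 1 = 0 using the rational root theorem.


Rational root theorem: possible roots are ±p/q where:
  p divides the constant term (-1): p ∈ {1}
  q divides the leading coefficient (1): q ∈ {1}

All possible rational roots: -1, 1

-1, 1


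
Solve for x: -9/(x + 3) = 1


Multiply both sides by (x + 3): -9 = 1(x + 3)
Distribute: -9 = x + 3
x = -9 - 3 = -12
x = -12

x = -12


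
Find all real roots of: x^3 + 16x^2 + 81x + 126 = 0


Let p(x) = x^3 + 16x^2 + 81x + 126. By the rational root theorem (leading coefficient 1), any rational root is an integer divisor of 126: try ±1, ±2, ... in turn.
Test x = 1: value = 224 ≠ 0.
Test x = -1: value = 60 ≠ 0.
Test x = 2: value = 360 ≠ 0.
Test x = -2: value = 20 ≠ 0.
Test x = 3: value = 540 ≠ 0.
Test x = -3: value = 0 ✓, so (x + 3) is a factor.
Synthetic division by (x + 3): bring down 1; 1(-3) + 16 = 13; 13(-3) + 81 = 42; 42(-3) + 126 = 0 → quotient x^2 + 13x + 42, remainder 0.
Solve the quadratic x^2 + 13x + 42 = 0: discriminant = 13^2 - 4(1)(42) = 169 - 168 = 1.
sqrt(1) = 1, so x = (-13 ± 1)/2: x = -6 or x = -7.

x = -7, x = -6, x = -3


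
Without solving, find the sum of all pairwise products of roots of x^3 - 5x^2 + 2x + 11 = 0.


By Vieta's formulas for x^3 + bx^2 + cx + d = 0:
  r1 + r2 + r3 = -b/a = 5
  r1*r2 + r1*r3 + r2*r3 = c/a = 2
  r1*r2*r3 = -d/a = -11


Sum of pairwise products = 2


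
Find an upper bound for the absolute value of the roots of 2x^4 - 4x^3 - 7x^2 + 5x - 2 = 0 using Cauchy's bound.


Cauchy's bound: all roots r satisfy |r| <= 1 + max(|a_i/a_n|) for i = 0,...,n-1
where a_n is the leading coefficient.

Coefficients: [2, -4, -7, 5, -2]
Leading coefficient a_n = 2
Ratios |a_i/a_n|: 2, 7/2, 5/2, 1
Maximum ratio: 7/2
Cauchy's bound: |r| <= 1 + 7/2 = 9/2

Upper bound = 9/2


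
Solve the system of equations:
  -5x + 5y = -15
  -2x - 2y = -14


Using Cramer's rule:
Determinant D = (-5)(-2) - (-2)(5) = 10 + 10 = 20
Dx = (-15)(-2) - (-14)(5) = 30 + 70 = 100
Dy = (-5)(-14) - (-2)(-15) = 70 - 30 = 40
x = Dx/D = 100/20 = 5
y = Dy/D = 40/20 = 2

x = 5, y = 2


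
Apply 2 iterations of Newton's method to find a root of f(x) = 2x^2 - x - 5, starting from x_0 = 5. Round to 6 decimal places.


Newton's method: x_(n+1) = x_n - f(x_n)/f'(x_n)
f(x) = 2x^2 - x - 5
f'(x) = 4x - 1

Iteration 1:
  f(5.000000) = 40.000000
  f'(5.000000) = 19.000000
  x_1 = 5.000000 - (40.000000)/(19.000000) = 2.894737

Iteration 2:
  f(2.894737) = 8.864266
  f'(2.894737) = 10.578947
  x_2 = 2.894737 - (8.864266)/(10.578947) = 2.056821

x_2 = 2.056821


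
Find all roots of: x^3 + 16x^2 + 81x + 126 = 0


Let p(x) = x^3 + 16x^2 + 81x + 126. By the rational root theorem (leading coefficient 1), any rational root is an integer divisor of 126: try ±1, ±2, ... in turn.
Test x = 1: value = 224 ≠ 0.
Test x = -1: value = 60 ≠ 0.
Test x = 2: value = 360 ≠ 0.
Test x = -2: value = 20 ≠ 0.
Test x = 3: value = 540 ≠ 0.
Test x = -3: value = 0 ✓, so (x + 3) is a factor.
Synthetic division by (x + 3): bring down 1; 1(-3) + 16 = 13; 13(-3) + 81 = 42; 42(-3) + 126 = 0 → quotient x^2 + 13x + 42, remainder 0.
Solve the quadratic x^2 + 13x + 42 = 0: discriminant = 13^2 - 4(1)(42) = 169 - 168 = 1.
sqrt(1) = 1, so x = (-13 ± 1)/2: x = -6 or x = -7.
Collecting all roots found:

x = -7, x = -6, x = -3
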